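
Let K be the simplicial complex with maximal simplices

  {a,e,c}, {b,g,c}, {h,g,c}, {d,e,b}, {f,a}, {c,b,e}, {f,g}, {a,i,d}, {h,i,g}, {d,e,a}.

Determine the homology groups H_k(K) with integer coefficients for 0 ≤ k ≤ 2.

H_0 = Z,  H_1 = Z^2,  H_2 = 0.

K has 9 vertices, 18 edges, 8 triangles.
rank ∂_0 = 0, rank ∂_1 = 8 ⇒ b_0 = 9 − 0 − 8 = 1; all invariant factors of ∂_1 are 1 so no torsion. So H_0 = Z.
rank ∂_1 = 8, rank ∂_2 = 8 ⇒ b_1 = 18 − 8 − 8 = 2; all invariant factors of ∂_2 are 1 so no torsion. So H_1 = Z^2.
rank ∂_2 = 8, rank ∂_3 = 0 ⇒ b_2 = 8 − 8 − 0 = 0. So H_2 = 0.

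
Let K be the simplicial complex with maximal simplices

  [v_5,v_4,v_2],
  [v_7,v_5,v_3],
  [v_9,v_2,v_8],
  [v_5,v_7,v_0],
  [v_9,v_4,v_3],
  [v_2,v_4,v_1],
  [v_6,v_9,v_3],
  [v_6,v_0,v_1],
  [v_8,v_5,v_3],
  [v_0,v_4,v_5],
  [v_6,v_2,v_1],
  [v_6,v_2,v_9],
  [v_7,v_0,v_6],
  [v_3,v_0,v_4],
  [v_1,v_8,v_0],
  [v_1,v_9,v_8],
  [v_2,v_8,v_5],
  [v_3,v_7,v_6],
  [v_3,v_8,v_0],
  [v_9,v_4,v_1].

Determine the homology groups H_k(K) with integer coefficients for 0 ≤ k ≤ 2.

H_0 ≅ Z,  H_1 ≅ Z ⊕ Z/2,  H_2 = 0.

K has 10 vertices, 30 edges, 20 triangles.
rank ∂_0 = 0, rank ∂_1 = 9 ⇒ b_0 = 10 − 0 − 9 = 1; all invariant factors of ∂_1 are 1 so no torsion. So H_0 = Z.
rank ∂_1 = 9, rank ∂_2 = 20 ⇒ b_1 = 30 − 9 − 20 = 1; ∂_2 has invariant factor(s) [2] giving torsion. So H_1 = Z ⊕ Z/2.
rank ∂_2 = 20, rank ∂_3 = 0 ⇒ b_2 = 20 − 20 − 0 = 0. So H_2 = 0.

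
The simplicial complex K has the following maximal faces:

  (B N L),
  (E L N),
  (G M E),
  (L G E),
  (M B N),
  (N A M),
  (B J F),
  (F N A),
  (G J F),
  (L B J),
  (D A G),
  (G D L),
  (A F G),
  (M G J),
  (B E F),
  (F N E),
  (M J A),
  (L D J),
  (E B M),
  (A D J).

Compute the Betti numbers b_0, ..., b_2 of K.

b_0 = 1, b_1 = 1, b_2 = 0.

We work with the vertex ordering A < B < D < E < F < G < J < L < M < N. The simplices of K, each written with vertices in increasing order, are:

  0-simplices (10): A, B, D, E, F, G, J, L, M, N
  1-simplices (30): AD, AF, AG, AJ, AM, AN, BE, BF, BJ, BL, BM, BN, DG, DJ, DL, EF, EG, EL, EM, EN, FG, FJ, FN, GJ, GL, GM, JL, JM, LN, MN
  2-simplices (20): ADG, ADJ, AFG, AFN, AJM, AMN, BEF, BEM, BFJ, BJL, BLN, BMN, DGL, DJL, EFN, EGL, EGM, ELN, FGJ, GJM

so the chain groups are C_0 ≅ Z^10, C_1 ≅ Z^30, C_2 ≅ Z^20.

Boundary ∂_1: C_1 → C_0 is given by ∂[p,q] = [q] − [p].
This gives a 10×30 integer matrix of rank 9; reducing to Smith normal form yields diagonal entries (1,1,1,1,1,1,1,1,1).

∂_2: C_2 → C_1 sends each 2-simplex [p,q,r] to [q,r] − [p,r] + [p,q]. For instance
  ∂AJM = JM − AM + AJ,
  ∂EGM = GM − EM + EG.
The resulting 30×20 matrix has rank 20, and its Smith normal form has invariant factors (1,1,1,1,1,1,1,1,1,1,1,1,1,1,1,1,1,1,1,2).

From H_k ≅ ker(∂_k) / im(∂_{k+1}) we obtain:

  H_0: rank C_0 − rank ∂_1 = 10 − 9 = 1, and the invariant factors of ∂_1 are all 1, so H_0 ≅ Z.
  H_1: rank ker ∂_1 − rank ∂_2 = (30 − 9) − 20 = 1, and ∂_2 has invariant factor 2 > 1, so H_1 ≅ Z ⊕ Z_2.
  H_2: rank ker ∂_2 − rank ∂_3 = (20 − 20) − 0 = 0, and there is no ∂_3, so H_2 ≅ 0.

Hence the Betti numbers are b_0 = 1, b_1 = 1, b_2 = 0.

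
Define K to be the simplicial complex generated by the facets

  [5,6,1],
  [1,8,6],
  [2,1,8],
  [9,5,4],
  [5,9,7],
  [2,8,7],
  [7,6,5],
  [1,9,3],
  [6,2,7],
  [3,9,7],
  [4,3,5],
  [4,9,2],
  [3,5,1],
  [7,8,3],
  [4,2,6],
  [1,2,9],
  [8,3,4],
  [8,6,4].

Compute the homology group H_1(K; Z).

K has 9 vertices, 27 edges, 18 triangles.
rank ∂_1 = 8, rank ∂_2 = 18 ⇒ b_1 = 27 − 8 − 18 = 1; ∂_2 has invariant factor(s) [2] giving torsion. So H_1 = Z ⊕ Z/2Z.

H_1 ≅ Z ⊕ Z/2Z.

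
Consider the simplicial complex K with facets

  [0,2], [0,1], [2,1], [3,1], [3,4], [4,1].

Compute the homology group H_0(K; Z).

H_0 ≅ Z.

Order the vertices as 0 < 1 < 2 < 3 < 4. Listing each simplex with vertices in this order, K has dimension 1 with simplices:

  0-simplices (5): [0], [1], [2], [3], [4]
  1-simplices (6): [0,1], [0,2], [1,2], [1,3], [1,4], [3,4]

so the chain groups are C_0 ≅ Z^5, C_1 ≅ Z^6.

∂_1: C_1 → C_0 is given by ∂[p,q] = [q] − [p]. For instance
  ∂[0,1] = [1] − [0].
The 5×6 boundary matrix has rank 4 and Smith normal form diag(1,1,1,1).

Now H_k = ker ∂_k / im ∂_{k+1}, so:

  H_0: rank C_0 − rank ∂_1 = 5 − 4 = 1, and the invariant factors of ∂_1 are all 1, so H_0 ≅ Z.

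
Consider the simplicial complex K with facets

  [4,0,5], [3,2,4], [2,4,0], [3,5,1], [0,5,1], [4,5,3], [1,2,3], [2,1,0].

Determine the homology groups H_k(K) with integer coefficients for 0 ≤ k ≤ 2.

H_0 = Z,  H_1 = 0,  H_2 = Z.

K has 6 vertices, 12 edges, 8 triangles.
rank ∂_0 = 0, rank ∂_1 = 5 ⇒ b_0 = 6 − 0 − 5 = 1; all invariant factors of ∂_1 are 1 so no torsion. So H_0 ≅ Z.
rank ∂_1 = 5, rank ∂_2 = 7 ⇒ b_1 = 12 − 5 − 7 = 0; all invariant factors of ∂_2 are 1 so no torsion. So H_1 ≅ 0.
rank ∂_2 = 7, rank ∂_3 = 0 ⇒ b_2 = 8 − 7 − 0 = 1. So H_2 ≅ Z.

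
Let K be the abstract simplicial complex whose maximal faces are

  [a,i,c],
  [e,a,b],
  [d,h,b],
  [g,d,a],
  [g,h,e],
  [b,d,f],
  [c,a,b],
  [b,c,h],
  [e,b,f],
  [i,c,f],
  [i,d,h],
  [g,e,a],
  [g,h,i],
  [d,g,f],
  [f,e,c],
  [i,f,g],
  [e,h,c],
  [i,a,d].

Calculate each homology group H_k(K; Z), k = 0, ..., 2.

H_0 = Z,  H_1 = Z × Z/2,  H_2 = 0.

Take the total order a < b < c < d < e < f < g < h < i on the vertex set. Then K (dimension 2) consists of the simplices:

  0-simplices (9): a, b, c, d, e, f, g, h, i
  1-simplices (27): ab, ac, ad, ae, ag, ai, bc, bd, be, bf, bh, ce, cf, ch, ci, df, dg, dh, di, ef, eg, eh, fg, fi, gh, gi, hi
  2-simplices (18): abc, abe, aci, adg, adi, aeg, bch, bdf, bdh, bef, cef, ceh, cfi, dfg, dhi, egh, fgi, ghi

so the chain groups are C_0 ≅ Z^9, C_1 ≅ Z^27, C_2 ≅ Z^18.

The boundary map ∂_1: C_1 → C_0 is given by ∂[p,q] = [q] − [p].
The resulting 9×27 matrix has rank 8, and its Smith normal form has invariant factors (1,1,1,1,1,1,1,1).

The boundary map ∂_2: C_2 → C_1 sends each 2-simplex [p,q,r] to [q,r] − [p,r] + [p,q]. For instance
  ∂aeg = eg − ag + ae,
  ∂bdf = df − bf + bd.
This gives a 27×18 integer matrix of rank 18; reducing to Smith normal form yields diagonal entries (1,1,1,1,1,1,1,1,1,1,1,1,1,1,1,1,1,2).

Reading off H_k = ker ∂_k / im ∂_{k+1}:

  H_0: rank C_0 − rank ∂_1 = 9 − 8 = 1, and the invariant factors of ∂_1 are all 1, so H_0 = Z.
  H_1: rank ker ∂_1 − rank ∂_2 = (27 − 8) − 18 = 1, and ∂_2 has invariant factor 2 > 1, so H_1 = Z × Z/2.
  H_2: rank ker ∂_2 − rank ∂_3 = (18 − 18) − 0 = 0, and there is no ∂_3, so H_2 = 0.

(K is a triangulation of the Klein bottle.)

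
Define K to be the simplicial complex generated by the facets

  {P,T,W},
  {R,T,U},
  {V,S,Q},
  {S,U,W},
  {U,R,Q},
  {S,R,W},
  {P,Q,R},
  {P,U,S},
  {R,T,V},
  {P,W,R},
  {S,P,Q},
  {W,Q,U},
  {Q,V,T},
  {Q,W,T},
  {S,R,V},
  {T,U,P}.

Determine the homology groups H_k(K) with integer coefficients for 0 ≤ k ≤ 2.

H_0 = Z,  H_1 = Z^2,  H_2 = Z.

K has 8 vertices, 24 edges, 16 triangles.
rank ∂_0 = 0, rank ∂_1 = 7 ⇒ b_0 = 8 − 0 − 7 = 1; all invariant factors of ∂_1 are 1 so no torsion. So H_0 ≅ Z.
rank ∂_1 = 7, rank ∂_2 = 15 ⇒ b_1 = 24 − 7 − 15 = 2; all invariant factors of ∂_2 are 1 so no torsion. So H_1 ≅ Z^2.
rank ∂_2 = 15, rank ∂_3 = 0 ⇒ b_2 = 16 − 15 − 0 = 1. So H_2 ≅ Z.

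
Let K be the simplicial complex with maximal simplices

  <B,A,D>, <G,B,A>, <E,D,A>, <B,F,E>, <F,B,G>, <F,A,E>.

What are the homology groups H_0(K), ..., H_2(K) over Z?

Take the total order A < B < D < E < F < G on the vertex set. Then K (dimension 2) consists of the simplices:

  0-simplices (6): A, B, D, E, F, G
  1-simplices (12): AB, AD, AE, AF, AG, BD, BE, BF, BG, DE, EF, FG
  2-simplices (6): ABD, ABG, ADE, AEF, BEF, BFG

giving chain groups C_0 ≅ Z^6, C_1 ≅ Z^12, C_2 ≅ Z^6.

Boundary ∂_1: C_1 → C_0 sends each edge [p,q] (with p < q) to q − p. For instance
  ∂BE = E − B.
The 6×12 boundary matrix has rank 5 and Smith normal form diag(1,1,1,1,1).

Boundary ∂_2: C_2 → C_1 acts by ∂[p,q,r] = [q,r] − [p,r] + [p,q]. For instance
  ∂BEF = EF − BF + BE,
  ∂ABG = BG − AG + AB.
The resulting 12×6 matrix has rank 6, and its Smith normal form has invariant factors (1,1,1,1,1,1).

From H_k ≅ ker(∂_k) / im(∂_{k+1}) we obtain:

  H_0: rank C_0 − rank ∂_1 = 6 − 5 = 1, and the invariant factors of ∂_1 are all 1, so H_0 ≅ Z.
  H_1: rank ker ∂_1 − rank ∂_2 = (12 − 5) − 6 = 1, and the invariant factors of ∂_2 are all 1, so H_1 ≅ Z.
  H_2: rank ker ∂_2 − rank ∂_3 = (6 − 6) − 0 = 0, and there is no ∂_3, so H_2 ≅ 0.

As a check, the Euler characteristic is 6 − 12 + 6 = 0, which agrees with 1 − 1 + 0 = 0.
(K is a triangulation of the cylinder S^1 x I.)

H_0 = Z,  H_1 = Z,  H_2 = 0.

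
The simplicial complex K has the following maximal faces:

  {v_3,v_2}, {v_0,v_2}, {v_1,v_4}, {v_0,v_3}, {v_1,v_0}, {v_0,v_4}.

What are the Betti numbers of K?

K has 5 vertices, 6 edges.
rank ∂_0 = 0, rank ∂_1 = 4 ⇒ b_0 = 5 − 0 − 4 = 1; all invariant factors of ∂_1 are 1 so no torsion. So H_0 = Z.
rank ∂_1 = 4, rank ∂_2 = 0 ⇒ b_1 = 6 − 4 − 0 = 2. So H_1 = Z^2.

b_0 = 1, b_1 = 2.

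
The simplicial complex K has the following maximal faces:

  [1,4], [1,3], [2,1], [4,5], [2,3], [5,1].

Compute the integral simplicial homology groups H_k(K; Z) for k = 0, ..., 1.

H_0 = Z,  H_1 = Z^2.

Fix the vertex order 1 < 2 < 3 < 4 < 5 and write every simplex with vertices in increasing order. Then dim K = 1 and the simplices of K are:

  0-simplices (5): [1], [2], [3], [4], [5]
  1-simplices (6): [1,2], [1,3], [1,4], [1,5], [2,3], [4,5]

giving chain groups C_0 ≅ Z^5, C_1 ≅ Z^6.

∂_1: C_1 → C_0 sends each edge [p,q] (with p < q) to q − p.
The 5×6 boundary matrix has rank 4 and Smith normal form diag(1,1,1,1).

From H_k ≅ ker(∂_k) / im(∂_{k+1}) we obtain:

  H_0: rank C_0 − rank ∂_1 = 5 − 4 = 1, and the invariant factors of ∂_1 are all 1, so H_0 ≅ Z.
  H_1: rank ker ∂_1 − rank ∂_2 = (6 − 4) − 0 = 2, and there is no ∂_2, so H_1 ≅ Z^2.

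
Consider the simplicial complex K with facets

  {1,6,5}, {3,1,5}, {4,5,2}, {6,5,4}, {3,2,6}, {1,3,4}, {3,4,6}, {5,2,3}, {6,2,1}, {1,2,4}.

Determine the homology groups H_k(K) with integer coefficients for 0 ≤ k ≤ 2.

H_0 = Z,  H_1 = Z/2Z,  H_2 = 0.

K has 6 vertices, 15 edges, 10 triangles.
rank ∂_0 = 0, rank ∂_1 = 5 ⇒ b_0 = 6 − 0 − 5 = 1; all invariant factors of ∂_1 are 1 so no torsion. So H_0 ≅ Z.
rank ∂_1 = 5, rank ∂_2 = 10 ⇒ b_1 = 15 − 5 − 10 = 0; ∂_2 has invariant factor(s) [2] giving torsion. So H_1 ≅ Z/2Z.
rank ∂_2 = 10, rank ∂_3 = 0 ⇒ b_2 = 10 − 10 − 0 = 0. So H_2 ≅ 0.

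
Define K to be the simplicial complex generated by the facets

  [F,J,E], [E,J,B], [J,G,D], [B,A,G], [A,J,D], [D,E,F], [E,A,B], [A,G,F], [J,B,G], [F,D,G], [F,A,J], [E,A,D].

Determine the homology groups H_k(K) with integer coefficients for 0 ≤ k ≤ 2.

H_0 = Z,  H_1 = Z/2,  H_2 = 0.

Fix the vertex order A < B < D < E < F < G < J and write every simplex with vertices in increasing order. Then dim K = 2 and the simplices of K are:

  0-simplices (7): A, B, D, E, F, G, J
  1-simplices (18): AB, AD, AE, AF, AG, AJ, BE, BG, BJ, DE, DF, DG, DJ, EF, EJ, FG, FJ, GJ
  2-simplices (12): ABE, ABG, ADE, ADJ, AFG, AFJ, BEJ, BGJ, DEF, DFG, DGJ, EFJ

giving chain groups C_0 ≅ Z^7, C_1 ≅ Z^18, C_2 ≅ Z^12.

Boundary ∂_1: C_1 → C_0 sends each edge [p,q] (with p < q) to q − p. For instance
  ∂FG = G − F.
The resulting 7×18 matrix has rank 6, and its Smith normal form has invariant factors (1,1,1,1,1,1).

Boundary ∂_2: C_2 → C_1 acts by ∂[p,q,r] = [q,r] − [p,r] + [p,q]. For instance
  ∂BEJ = EJ − BJ + BE,
  ∂BGJ = GJ − BJ + BG.
As a 18×12 matrix over Z this has rank 12, with invariant factors (1,1,1,1,1,1,1,1,1,1,1,2).

Reading off H_k = ker ∂_k / im ∂_{k+1}:

  H_0: rank C_0 − rank ∂_1 = 7 − 6 = 1, and the invariant factors of ∂_1 are all 1, so H_0 ≅ Z.
  H_1: rank ker ∂_1 − rank ∂_2 = (18 − 6) − 12 = 0, and ∂_2 has invariant factor 2 > 1, so H_1 ≅ Z/2.
  H_2: rank ker ∂_2 − rank ∂_3 = (12 − 12) − 0 = 0, and there is no ∂_3, so H_2 ≅ 0.

(K is a triangulation of the real projective plane RP^2.)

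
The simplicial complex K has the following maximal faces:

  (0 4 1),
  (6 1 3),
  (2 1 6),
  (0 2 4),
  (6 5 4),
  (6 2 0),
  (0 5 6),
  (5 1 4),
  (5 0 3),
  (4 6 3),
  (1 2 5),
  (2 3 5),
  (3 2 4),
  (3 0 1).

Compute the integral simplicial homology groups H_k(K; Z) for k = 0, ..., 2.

K has 7 vertices, 21 edges, 14 triangles.
rank ∂_0 = 0, rank ∂_1 = 6 ⇒ b_0 = 7 − 0 − 6 = 1; all invariant factors of ∂_1 are 1 so no torsion. So H_0 ≅ Z.
rank ∂_1 = 6, rank ∂_2 = 13 ⇒ b_1 = 21 − 6 − 13 = 2; all invariant factors of ∂_2 are 1 so no torsion. So H_1 ≅ Z^2.
rank ∂_2 = 13, rank ∂_3 = 0 ⇒ b_2 = 14 − 13 − 0 = 1. So H_2 ≅ Z.

H_0 = Z,  H_1 = Z^2,  H_2 = Z.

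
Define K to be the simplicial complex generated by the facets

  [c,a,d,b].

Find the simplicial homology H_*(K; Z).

K has 4 vertices, 6 edges, 4 triangles, 1 3-simplex.
rank ∂_0 = 0, rank ∂_1 = 3 ⇒ b_0 = 4 − 0 − 3 = 1; all invariant factors of ∂_1 are 1 so no torsion. So H_0 = Z.
rank ∂_1 = 3, rank ∂_2 = 3 ⇒ b_1 = 6 − 3 − 3 = 0; all invariant factors of ∂_2 are 1 so no torsion. So H_1 = 0.
rank ∂_2 = 3, rank ∂_3 = 1 ⇒ b_2 = 4 − 3 − 1 = 0; all invariant factors of ∂_3 are 1 so no torsion. So H_2 = 0.
rank ∂_3 = 1, rank ∂_4 = 0 ⇒ b_3 = 1 − 1 − 0 = 0. So H_3 = 0.

H_0 = Z,  H_1 = 0,  H_2 = 0,  H_3 = 0.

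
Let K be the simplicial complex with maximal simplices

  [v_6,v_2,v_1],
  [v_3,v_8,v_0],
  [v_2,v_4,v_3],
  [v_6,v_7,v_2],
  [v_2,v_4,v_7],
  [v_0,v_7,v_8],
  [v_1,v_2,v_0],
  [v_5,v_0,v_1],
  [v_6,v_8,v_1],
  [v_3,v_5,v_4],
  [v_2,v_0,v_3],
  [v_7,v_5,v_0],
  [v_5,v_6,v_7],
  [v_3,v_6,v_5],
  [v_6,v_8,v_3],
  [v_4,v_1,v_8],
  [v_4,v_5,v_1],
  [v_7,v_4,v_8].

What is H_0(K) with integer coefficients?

Order the vertices as v_0 < v_1 < v_2 < v_3 < v_4 < v_5 < v_6 < v_7 < v_8. Listing each simplex with vertices in this order, K has dimension 2 with simplices:

  0-simplices (9): [v_0], [v_1], [v_2], [v_3], [v_4], [v_5], [v_6], [v_7], [v_8]
  1-simplices (27): (27 of them)
  2-simplices (18): (18 of them)

so the chain groups are C_0 ≅ Z^9, C_1 ≅ Z^27, C_2 ≅ Z^18.

The boundary map ∂_1: C_1 → C_0 is given by ∂[p,q] = [q] − [p]. For instance
  ∂[v_1,v_2] = [v_2] − [v_1].
This gives a 9×27 integer matrix of rank 8; reducing to Smith normal form yields diagonal entries (1,1,1,1,1,1,1,1).

∂_2: C_2 → C_1 maps a triangle to the signed sum of its edges. For instance
  ∂[v_0,v_1,v_5] = [v_1,v_5] − [v_0,v_5] + [v_0,v_1],
  ∂[v_1,v_4,v_8] = [v_4,v_8] − [v_1,v_8] + [v_1,v_4].
This gives a 27×18 integer matrix of rank 17; reducing to Smith normal form yields diagonal entries (1,1,1,1,1,1,1,1,1,1,1,1,1,1,1,1,1).

Reading off H_k = ker ∂_k / im ∂_{k+1}:

  H_0: rank C_0 − rank ∂_1 = 9 − 8 = 1, and the invariant factors of ∂_1 are all 1, so H_0 = Z.

(K is a triangulation of the torus T^2.)

H_0 = Z.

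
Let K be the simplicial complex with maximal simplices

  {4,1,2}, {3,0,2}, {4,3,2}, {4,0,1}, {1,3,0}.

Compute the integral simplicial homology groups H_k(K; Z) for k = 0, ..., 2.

Order the vertices as 0 < 1 < 2 < 3 < 4. Listing each simplex with vertices in this order, K has dimension 2 with simplices:

  0-simplices (5): [0], [1], [2], [3], [4]
  1-simplices (10): [0,1], [0,2], [0,3], [0,4], [1,2], [1,3], [1,4], [2,3], [2,4], [3,4]
  2-simplices (5): [0,1,3], [0,1,4], [0,2,3], [1,2,4], [2,3,4]

giving chain groups C_0 ≅ Z^5, C_1 ≅ Z^10, C_2 ≅ Z^5.

∂_1: C_1 → C_0 sends each edge [p,q] (with p < q) to q − p. For instance
  ∂[1,2] = [2] − [1].
This gives a 5×10 integer matrix of rank 4; reducing to Smith normal form yields diagonal entries (1,1,1,1).

Boundary ∂_2: C_2 → C_1 acts by ∂[p,q,r] = [q,r] − [p,r] + [p,q]. For instance
  ∂[0,1,4] = [1,4] − [0,4] + [0,1],
  ∂[0,2,3] = [2,3] − [0,3] + [0,2].
As a 10×5 matrix over Z this has rank 5, with invariant factors (1,1,1,1,1).

Computing H_k = (kernel of ∂_k) / (image of ∂_{k+1}):

  H_0: rank C_0 − rank ∂_1 = 5 − 4 = 1, and the invariant factors of ∂_1 are all 1, so H_0 ≅ Z.
  H_1: rank ker ∂_1 − rank ∂_2 = (10 − 4) − 5 = 1, and the invariant factors of ∂_2 are all 1, so H_1 ≅ Z.
  H_2: rank ker ∂_2 − rank ∂_3 = (5 − 5) − 0 = 0, and there is no ∂_3, so H_2 ≅ 0.

H_0 = Z,  H_1 = Z,  H_2 = 0.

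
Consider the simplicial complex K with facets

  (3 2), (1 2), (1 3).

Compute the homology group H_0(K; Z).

H_0 ≅ Z.

Take the total order 1 < 2 < 3 on the vertex set. Then K (dimension 1) consists of the simplices:

  0-simplices (3): [1], [2], [3]
  1-simplices (3): [1,2], [1,3], [2,3]

so the chain groups are C_0 ≅ Z^3, C_1 ≅ Z^3.

Boundary ∂_1: C_1 → C_0 is given by ∂[p,q] = [q] − [p].
The resulting 3×3 matrix has rank 2, and its Smith normal form has invariant factors (1,1).

From H_k ≅ ker(∂_k) / im(∂_{k+1}) we obtain:

  H_0: rank C_0 − rank ∂_1 = 3 − 2 = 1, and the invariant factors of ∂_1 are all 1, so H_0 ≅ Z.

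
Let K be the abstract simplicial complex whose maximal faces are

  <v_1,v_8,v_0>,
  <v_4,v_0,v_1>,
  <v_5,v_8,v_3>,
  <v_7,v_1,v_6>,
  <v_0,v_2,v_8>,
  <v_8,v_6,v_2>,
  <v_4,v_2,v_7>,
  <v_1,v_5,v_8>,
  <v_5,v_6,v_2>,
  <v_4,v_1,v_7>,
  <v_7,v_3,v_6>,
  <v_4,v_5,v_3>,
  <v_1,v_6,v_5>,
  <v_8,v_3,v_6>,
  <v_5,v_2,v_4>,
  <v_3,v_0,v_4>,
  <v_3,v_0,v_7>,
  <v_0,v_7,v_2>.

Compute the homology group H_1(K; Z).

H_1 ≅ Z ⊕ Z/2.

We work with the vertex ordering v_0 < v_1 < v_2 < v_3 < v_4 < v_5 < v_6 < v_7 < v_8. The simplices of K, each written with vertices in increasing order, are:

  0-simplices (9): [v_0], [v_1], [v_2], [v_3], [v_4], [v_5], [v_6], [v_7], [v_8]
  1-simplices (27): (27 of them)
  2-simplices (18): (18 of them)

so the chain groups are C_0 ≅ Z^9, C_1 ≅ Z^27, C_2 ≅ Z^18.

∂_1: C_1 → C_0 is given by ∂[p,q] = [q] − [p].
As a 9×27 matrix over Z this has rank 8, with invariant factors (1,1,1,1,1,1,1,1).

Boundary ∂_2: C_2 → C_1 acts by ∂[p,q,r] = [q,r] − [p,r] + [p,q]. For instance
  ∂[v_2,v_5,v_6] = [v_5,v_6] − [v_2,v_6] + [v_2,v_5],
  ∂[v_3,v_5,v_8] = [v_5,v_8] − [v_3,v_8] + [v_3,v_5].
As a 27×18 matrix over Z this has rank 18, with invariant factors (1,1,1,1,1,1,1,1,1,1,1,1,1,1,1,1,1,2).

Computing H_k = (kernel of ∂_k) / (image of ∂_{k+1}):

  H_1: rank ker ∂_1 − rank ∂_2 = (27 − 8) − 18 = 1, and ∂_2 has invariant factor 2 > 1, so H_1 = Z ⊕ Z/2.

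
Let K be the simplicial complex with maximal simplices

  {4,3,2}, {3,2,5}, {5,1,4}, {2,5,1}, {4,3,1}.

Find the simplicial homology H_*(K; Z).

Fix the vertex order 1 < 2 < 3 < 4 < 5 and write every simplex with vertices in increasing order. Then dim K = 2 and the simplices of K are:

  0-simplices (5): [1], [2], [3], [4], [5]
  1-simplices (10): [1,2], [1,3], [1,4], [1,5], [2,3], [2,4], [2,5], [3,4], [3,5], [4,5]
  2-simplices (5): [1,2,5], [1,3,4], [1,4,5], [2,3,4], [2,3,5]

Hence C_0 ≅ Z^5, C_1 ≅ Z^10, C_2 ≅ Z^5.

∂_1: C_1 → C_0 maps an edge to its endpoints' difference, ∂[p,q] = q − p. For instance
  ∂[1,3] = [3] − [1].
The resulting 5×10 matrix has rank 4, and its Smith normal form has invariant factors (1,1,1,1).

The boundary map ∂_2: C_2 → C_1 sends each 2-simplex [p,q,r] to [q,r] − [p,r] + [p,q]. For instance
  ∂[2,3,4] = [3,4] − [2,4] + [2,3],
  ∂[2,3,5] = [3,5] − [2,5] + [2,3].
This gives a 10×5 integer matrix of rank 5; reducing to Smith normal form yields diagonal entries (1,1,1,1,1).

From H_k ≅ ker(∂_k) / im(∂_{k+1}) we obtain:

  H_0: rank C_0 − rank ∂_1 = 5 − 4 = 1, and the invariant factors of ∂_1 are all 1, so H_0 ≅ Z.
  H_1: rank ker ∂_1 − rank ∂_2 = (10 − 4) − 5 = 1, and the invariant factors of ∂_2 are all 1, so H_1 ≅ Z.
  H_2: rank ker ∂_2 − rank ∂_3 = (5 − 5) − 0 = 0, and there is no ∂_3, so H_2 ≅ 0.

H_0 ≅ Z,  H_1 ≅ Z,  H_2 = 0.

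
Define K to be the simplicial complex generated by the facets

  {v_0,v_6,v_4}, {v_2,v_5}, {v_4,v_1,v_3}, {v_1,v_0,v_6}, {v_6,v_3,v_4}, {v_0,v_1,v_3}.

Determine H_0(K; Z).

H_0 = Z^2.

Fix the vertex order v_0 < v_1 < v_2 < v_3 < v_4 < v_5 < v_6 and write every simplex with vertices in increasing order. Then dim K = 2 and the simplices of K are:

  0-simplices (7): [v_0], [v_1], [v_2], [v_3], [v_4], [v_5], [v_6]
  1-simplices (11): [v_0,v_1], [v_0,v_3], [v_0,v_4], [v_0,v_6], [v_1,v_3], [v_1,v_4], [v_1,v_6], [v_2,v_5], [v_3,v_4], [v_3,v_6], [v_4,v_6]
  2-simplices (5): [v_0,v_1,v_3], [v_0,v_1,v_6], [v_0,v_4,v_6], [v_1,v_3,v_4], [v_3,v_4,v_6]

giving chain groups C_0 ≅ Z^7, C_1 ≅ Z^11, C_2 ≅ Z^5.

∂_1: C_1 → C_0 is given by ∂[p,q] = [q] − [p]. For instance
  ∂[v_2,v_5] = [v_5] − [v_2].
The 7×11 boundary matrix has rank 5 and Smith normal form diag(1,1,1,1,1).

Boundary ∂_2: C_2 → C_1 sends each 2-simplex [p,q,r] to [q,r] − [p,r] + [p,q]. For instance
  ∂[v_1,v_3,v_4] = [v_3,v_4] − [v_1,v_4] + [v_1,v_3],
  ∂[v_0,v_4,v_6] = [v_4,v_6] − [v_0,v_6] + [v_0,v_4].
The 11×5 boundary matrix has rank 5 and Smith normal form diag(1,1,1,1,1).

Computing H_k = (kernel of ∂_k) / (image of ∂_{k+1}):

  H_0: rank C_0 − rank ∂_1 = 7 − 5 = 2, and the invariant factors of ∂_1 are all 1, so H_0 ≅ Z^2.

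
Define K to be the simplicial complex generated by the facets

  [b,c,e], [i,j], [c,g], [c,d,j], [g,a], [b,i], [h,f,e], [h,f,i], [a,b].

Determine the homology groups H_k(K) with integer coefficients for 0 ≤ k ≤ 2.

Take the total order a < b < c < d < e < f < g < h < i < j on the vertex set. Then K (dimension 2) consists of the simplices:

  0-simplices (10): a, b, c, d, e, f, g, h, i, j
  1-simplices (16): ab, ag, bc, be, bi, cd, ce, cg, cj, dj, ef, eh, fh, fi, hi, ij
  2-simplices (4): bce, cdj, efh, fhi

so the chain groups are C_0 ≅ Z^10, C_1 ≅ Z^16, C_2 ≅ Z^4.

The boundary map ∂_1: C_1 → C_0 maps an edge to its endpoints' difference, ∂[p,q] = q − p.
As a 10×16 matrix over Z this has rank 9, with invariant factors (1,1,1,1,1,1,1,1,1).

∂_2: C_2 → C_1 maps a triangle to the signed sum of its edges. For instance
  ∂fhi = hi − fi + fh,
  ∂bce = ce − be + bc.
The 16×4 boundary matrix has rank 4 and Smith normal form diag(1,1,1,1).

Reading off H_k = ker ∂_k / im ∂_{k+1}:

  H_0: rank C_0 − rank ∂_1 = 10 − 9 = 1, and the invariant factors of ∂_1 are all 1, so H_0 = Z.
  H_1: rank ker ∂_1 − rank ∂_2 = (16 − 9) − 4 = 3, and the invariant factors of ∂_2 are all 1, so H_1 = Z^3.
  H_2: rank ker ∂_2 − rank ∂_3 = (4 − 4) − 0 = 0, and there is no ∂_3, so H_2 = 0.

H_0 = Z,  H_1 = Z^3,  H_2 = 0.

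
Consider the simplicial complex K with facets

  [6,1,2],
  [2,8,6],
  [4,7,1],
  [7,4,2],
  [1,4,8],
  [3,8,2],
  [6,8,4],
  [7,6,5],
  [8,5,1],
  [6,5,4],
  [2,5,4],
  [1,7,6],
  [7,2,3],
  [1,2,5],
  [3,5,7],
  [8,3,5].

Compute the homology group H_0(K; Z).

H_0 ≅ Z.

K has 8 vertices, 24 edges, 16 triangles.
rank ∂_0 = 0, rank ∂_1 = 7 ⇒ b_0 = 8 − 0 − 7 = 1; all invariant factors of ∂_1 are 1 so no torsion. So H_0 = Z.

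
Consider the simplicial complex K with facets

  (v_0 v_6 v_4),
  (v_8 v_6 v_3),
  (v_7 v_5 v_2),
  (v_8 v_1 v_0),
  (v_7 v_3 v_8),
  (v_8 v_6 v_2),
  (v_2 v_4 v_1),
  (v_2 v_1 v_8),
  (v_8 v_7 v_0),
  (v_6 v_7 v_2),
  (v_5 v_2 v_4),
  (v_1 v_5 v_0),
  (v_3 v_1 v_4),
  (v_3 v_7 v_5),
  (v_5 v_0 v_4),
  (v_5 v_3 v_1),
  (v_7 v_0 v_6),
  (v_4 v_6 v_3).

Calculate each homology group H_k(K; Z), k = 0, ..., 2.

H_0 = Z,  H_1 = Z ⊕ Z/2Z,  H_2 = 0.

Take the total order v_0 < v_1 < v_2 < v_3 < v_4 < v_5 < v_6 < v_7 < v_8 on the vertex set. Then K (dimension 2) consists of the simplices:

  0-simplices (9): [v_0], [v_1], [v_2], [v_3], [v_4], [v_5], [v_6], [v_7], [v_8]
  1-simplices (27): (27 of them)
  2-simplices (18): (18 of them)

so the chain groups are C_0 ≅ Z^9, C_1 ≅ Z^27, C_2 ≅ Z^18.

The boundary map ∂_1: C_1 → C_0 is given by ∂[p,q] = [q] − [p].
This gives a 9×27 integer matrix of rank 8; reducing to Smith normal form yields diagonal entries (1,1,1,1,1,1,1,1).

The boundary map ∂_2: C_2 → C_1 acts by ∂[p,q,r] = [q,r] − [p,r] + [p,q]. For instance
  ∂[v_3,v_4,v_6] = [v_4,v_6] − [v_3,v_6] + [v_3,v_4],
  ∂[v_0,v_4,v_5] = [v_4,v_5] − [v_0,v_5] + [v_0,v_4].
The 27×18 boundary matrix has rank 18 and Smith normal form diag(1,1,1,1,1,1,1,1,1,1,1,1,1,1,1,1,1,2).

Computing H_k = (kernel of ∂_k) / (image of ∂_{k+1}):

  H_0: rank C_0 − rank ∂_1 = 9 − 8 = 1, and the invariant factors of ∂_1 are all 1, so H_0 ≅ Z.
  H_1: rank ker ∂_1 − rank ∂_2 = (27 − 8) − 18 = 1, and ∂_2 has invariant factor 2 > 1, so H_1 ≅ Z ⊕ Z/2Z.
  H_2: rank ker ∂_2 − rank ∂_3 = (18 − 18) − 0 = 0, and there is no ∂_3, so H_2 ≅ 0.

(K is a triangulation of the Klein bottle.)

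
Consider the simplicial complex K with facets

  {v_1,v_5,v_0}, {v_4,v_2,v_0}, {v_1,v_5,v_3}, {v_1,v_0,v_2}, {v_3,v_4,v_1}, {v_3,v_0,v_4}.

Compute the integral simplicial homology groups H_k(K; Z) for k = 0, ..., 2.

Fix the vertex order v_0 < v_1 < v_2 < v_3 < v_4 < v_5 and write every simplex with vertices in increasing order. Then dim K = 2 and the simplices of K are:

  0-simplices (6): [v_0], [v_1], [v_2], [v_3], [v_4], [v_5]
  1-simplices (12): [v_0,v_1], [v_0,v_2], [v_0,v_3], [v_0,v_4], [v_0,v_5], [v_1,v_2], [v_1,v_3], [v_1,v_4], [v_1,v_5], [v_2,v_4], [v_3,v_4], [v_3,v_5]
  2-simplices (6): [v_0,v_1,v_2], [v_0,v_1,v_5], [v_0,v_2,v_4], [v_0,v_3,v_4], [v_1,v_3,v_4], [v_1,v_3,v_5]

giving chain groups C_0 ≅ Z^6, C_1 ≅ Z^12, C_2 ≅ Z^6.

Boundary ∂_1: C_1 → C_0 is given by ∂[p,q] = [q] − [p]. For instance
  ∂[v_0,v_4] = [v_4] − [v_0].
This gives a 6×12 integer matrix of rank 5; reducing to Smith normal form yields diagonal entries (1,1,1,1,1).

∂_2: C_2 → C_1 sends each 2-simplex [p,q,r] to [q,r] − [p,r] + [p,q]. For instance
  ∂[v_0,v_1,v_2] = [v_1,v_2] − [v_0,v_2] + [v_0,v_1],
  ∂[v_0,v_2,v_4] = [v_2,v_4] − [v_0,v_4] + [v_0,v_2].
This gives a 12×6 integer matrix of rank 6; reducing to Smith normal form yields diagonal entries (1,1,1,1,1,1).

Computing H_k = (kernel of ∂_k) / (image of ∂_{k+1}):

  H_0: rank C_0 − rank ∂_1 = 6 − 5 = 1, and the invariant factors of ∂_1 are all 1, so H_0 ≅ Z.
  H_1: rank ker ∂_1 − rank ∂_2 = (12 − 5) − 6 = 1, and the invariant factors of ∂_2 are all 1, so H_1 ≅ Z.
  H_2: rank ker ∂_2 − rank ∂_3 = (6 − 6) − 0 = 0, and there is no ∂_3, so H_2 ≅ 0.

H_0 = Z,  H_1 = Z,  H_2 = 0.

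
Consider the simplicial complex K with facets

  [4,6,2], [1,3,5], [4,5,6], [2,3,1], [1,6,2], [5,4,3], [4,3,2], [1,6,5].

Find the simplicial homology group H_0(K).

Order the vertices as 1 < 2 < 3 < 4 < 5 < 6. Listing each simplex with vertices in this order, K has dimension 2 with simplices:

  0-simplices (6): [1], [2], [3], [4], [5], [6]
  1-simplices (12): [1,2], [1,3], [1,5], [1,6], [2,3], [2,4], [2,6], [3,4], [3,5], [4,5], [4,6], [5,6]
  2-simplices (8): [1,2,3], [1,2,6], [1,3,5], [1,5,6], [2,3,4], [2,4,6], [3,4,5], [4,5,6]

giving chain groups C_0 ≅ Z^6, C_1 ≅ Z^12, C_2 ≅ Z^8.

The boundary map ∂_1: C_1 → C_0 is given by ∂[p,q] = [q] − [p]. For instance
  ∂[3,5] = [5] − [3].
As a 6×12 matrix over Z this has rank 5, with invariant factors (1,1,1,1,1).

Boundary ∂_2: C_2 → C_1 maps a triangle to the signed sum of its edges. For instance
  ∂[1,3,5] = [3,5] − [1,5] + [1,3],
  ∂[1,2,6] = [2,6] − [1,6] + [1,2].
This gives a 12×8 integer matrix of rank 7; reducing to Smith normal form yields diagonal entries (1,1,1,1,1,1,1).

Now H_k = ker ∂_k / im ∂_{k+1}, so:

  H_0: rank C_0 − rank ∂_1 = 6 − 5 = 1, and the invariant factors of ∂_1 are all 1, so H_0 ≅ Z.

H_0 ≅ Z.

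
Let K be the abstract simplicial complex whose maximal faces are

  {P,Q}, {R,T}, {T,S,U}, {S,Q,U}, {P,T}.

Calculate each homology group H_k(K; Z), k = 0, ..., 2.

H_0 = Z,  H_1 = Z,  H_2 = 0.

Order the vertices as P < Q < R < S < T < U. Listing each simplex with vertices in this order, K has dimension 2 with simplices:

  0-simplices (6): P, Q, R, S, T, U
  1-simplices (8): PQ, PT, QS, QU, RT, ST, SU, TU
  2-simplices (2): QSU, STU

Hence C_0 ≅ Z^6, C_1 ≅ Z^8, C_2 ≅ Z^2.

Boundary ∂_1: C_1 → C_0 sends each edge [p,q] (with p < q) to q − p.
The 6×8 boundary matrix has rank 5 and Smith normal form diag(1,1,1,1,1).

∂_2: C_2 → C_1 sends each 2-simplex [p,q,r] to [q,r] − [p,r] + [p,q]. For instance
  ∂STU = TU − SU + ST,
  ∂QSU = SU − QU + QS.
The resulting 8×2 matrix has rank 2, and its Smith normal form has invariant factors (1,1).

Reading off H_k = ker ∂_k / im ∂_{k+1}:

  H_0: rank C_0 − rank ∂_1 = 6 − 5 = 1, and the invariant factors of ∂_1 are all 1, so H_0 ≅ Z.
  H_1: rank ker ∂_1 − rank ∂_2 = (8 − 5) − 2 = 1, and the invariant factors of ∂_2 are all 1, so H_1 ≅ Z.
  H_2: rank ker ∂_2 − rank ∂_3 = (2 − 2) − 0 = 0, and there is no ∂_3, so H_2 ≅ 0.

As a check, the Euler characteristic is 6 − 8 + 2 = 0, which agrees with 1 − 1 + 0 = 0.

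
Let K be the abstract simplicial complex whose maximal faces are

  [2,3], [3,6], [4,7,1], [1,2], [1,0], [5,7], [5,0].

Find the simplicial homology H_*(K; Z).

Fix the vertex order 0 < 1 < 2 < 3 < 4 < 5 < 6 < 7 and write every simplex with vertices in increasing order. Then dim K = 2 and the simplices of K are:

  0-simplices (8): [0], [1], [2], [3], [4], [5], [6], [7]
  1-simplices (9): [0,1], [0,5], [1,2], [1,4], [1,7], [2,3], [3,6], [4,7], [5,7]
  2-simplices (1): [1,4,7]

so the chain groups are C_0 ≅ Z^8, C_1 ≅ Z^9, C_2 ≅ Z^1.

The boundary map ∂_1: C_1 → C_0 maps an edge to its endpoints' difference, ∂[p,q] = q − p. For instance
  ∂[0,1] = [1] − [0].
This gives a 8×9 integer matrix of rank 7; reducing to Smith normal form yields diagonal entries (1,1,1,1,1,1,1).

Boundary ∂_2: C_2 → C_1 maps a triangle to the signed sum of its edges. For instance
  ∂[1,4,7] = [4,7] − [1,7] + [1,4].
The 9×1 boundary matrix has rank 1 and Smith normal form diag(1).

From H_k ≅ ker(∂_k) / im(∂_{k+1}) we obtain:

  H_0: rank C_0 − rank ∂_1 = 8 − 7 = 1, and the invariant factors of ∂_1 are all 1, so H_0 = Z.
  H_1: rank ker ∂_1 − rank ∂_2 = (9 − 7) − 1 = 1, and the invariant factors of ∂_2 are all 1, so H_1 = Z.
  H_2: rank ker ∂_2 − rank ∂_3 = (1 − 1) − 0 = 0, and there is no ∂_3, so H_2 = 0.

H_0 ≅ Z,  H_1 ≅ Z,  H_2 = 0.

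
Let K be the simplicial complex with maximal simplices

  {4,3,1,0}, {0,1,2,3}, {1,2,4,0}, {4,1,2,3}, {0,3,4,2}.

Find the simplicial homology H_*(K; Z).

H_0 ≅ Z,  H_1 = 0,  H_2 = 0,  H_3 ≅ Z.

Order the vertices as 0 < 1 < 2 < 3 < 4. Listing each simplex with vertices in this order, K has dimension 3 with simplices:

  0-simplices (5): [0], [1], [2], [3], [4]
  1-simplices (10): [0,1], [0,2], [0,3], [0,4], [1,2], [1,3], [1,4], [2,3], [2,4], [3,4]
  2-simplices (10): [0,1,2], [0,1,3], [0,1,4], [0,2,3], [0,2,4], [0,3,4], [1,2,3], [1,2,4], [1,3,4], [2,3,4]
  3-simplices (5): [0,1,2,3], [0,1,2,4], [0,1,3,4], [0,2,3,4], [1,2,3,4]

giving chain groups C_0 ≅ Z^5, C_1 ≅ Z^10, C_2 ≅ Z^10, C_3 ≅ Z^5.

The boundary map ∂_1: C_1 → C_0 sends each edge [p,q] (with p < q) to q − p. For instance
  ∂[0,4] = [4] − [0].
The resulting 5×10 matrix has rank 4, and its Smith normal form has invariant factors (1,1,1,1).

Boundary ∂_2: C_2 → C_1 sends each 2-simplex [p,q,r] to [q,r] − [p,r] + [p,q]. For instance
  ∂[0,1,4] = [1,4] − [0,4] + [0,1],
  ∂[0,1,3] = [1,3] − [0,3] + [0,1].
The 10×10 boundary matrix has rank 6 and Smith normal form diag(1,1,1,1,1,1).

Boundary ∂_3: C_3 → C_2 sends each 3-simplex σ to the alternating sum Σ_i (−1)^i (σ with its i-th vertex removed). For instance
  ∂[0,1,2,3] = [1,2,3] − [0,2,3] + [0,1,3] − [0,1,2],
  ∂[0,1,2,4] = [1,2,4] − [0,2,4] + [0,1,4] − [0,1,2].
The 10×5 boundary matrix has rank 4 and Smith normal form diag(1,1,1,1).

From H_k ≅ ker(∂_k) / im(∂_{k+1}) we obtain:

  H_0: rank C_0 − rank ∂_1 = 5 − 4 = 1, and the invariant factors of ∂_1 are all 1, so H_0 = Z.
  H_1: rank ker ∂_1 − rank ∂_2 = (10 − 4) − 6 = 0, and the invariant factors of ∂_2 are all 1, so H_1 = 0.
  H_2: rank ker ∂_2 − rank ∂_3 = (10 − 6) − 4 = 0, and the invariant factors of ∂_3 are all 1, so H_2 = 0.
  H_3: rank ker ∂_3 − rank ∂_4 = (5 − 4) − 0 = 1, and there is no ∂_4, so H_3 = Z.

As a check, the Euler characteristic is 5 − 10 + 10 − 5 = 0, which agrees with 1 − 0 + 0 − 1 = 0.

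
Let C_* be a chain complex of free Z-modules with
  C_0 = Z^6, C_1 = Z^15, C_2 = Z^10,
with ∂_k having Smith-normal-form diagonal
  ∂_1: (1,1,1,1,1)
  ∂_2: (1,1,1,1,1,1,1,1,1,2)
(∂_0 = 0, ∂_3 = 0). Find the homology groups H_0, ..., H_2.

H_0 = Z,  H_1 = Z/2,  H_2 = 0.

H_0: b_0 = 6 − 0 − 5 = 1; torsion from ∂_1 factors > 1: none. So H_0 = Z.
H_1: b_1 = 15 − 5 − 10 = 0; torsion from ∂_2 factors > 1: [2]. So H_1 = Z/2.
H_2: b_2 = 10 − 10 − 0 = 0; torsion from ∂_3 factors > 1: none. So H_2 = 0.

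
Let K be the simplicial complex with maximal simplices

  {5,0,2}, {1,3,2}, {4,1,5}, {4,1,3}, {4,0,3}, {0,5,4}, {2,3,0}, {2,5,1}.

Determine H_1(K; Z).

Fix the vertex order 0 < 1 < 2 < 3 < 4 < 5 and write every simplex with vertices in increasing order. Then dim K = 2 and the simplices of K are:

  0-simplices (6): [0], [1], [2], [3], [4], [5]
  1-simplices (12): [0,2], [0,3], [0,4], [0,5], [1,2], [1,3], [1,4], [1,5], [2,3], [2,5], [3,4], [4,5]
  2-simplices (8): [0,2,3], [0,2,5], [0,3,4], [0,4,5], [1,2,3], [1,2,5], [1,3,4], [1,4,5]

Hence C_0 ≅ Z^6, C_1 ≅ Z^12, C_2 ≅ Z^8.

The boundary map ∂_1: C_1 → C_0 sends each edge [p,q] (with p < q) to q − p. For instance
  ∂[2,3] = [3] − [2].
The 6×12 boundary matrix has rank 5 and Smith normal form diag(1,1,1,1,1).

Boundary ∂_2: C_2 → C_1 maps a triangle to the signed sum of its edges. For instance
  ∂[1,3,4] = [3,4] − [1,4] + [1,3],
  ∂[1,2,5] = [2,5] − [1,5] + [1,2].
The resulting 12×8 matrix has rank 7, and its Smith normal form has invariant factors (1,1,1,1,1,1,1).

Computing H_k = (kernel of ∂_k) / (image of ∂_{k+1}):

  H_1: rank ker ∂_1 − rank ∂_2 = (12 − 5) − 7 = 0, and the invariant factors of ∂_2 are all 1, so H_1 = 0.

(K is a triangulation of the 2-sphere S^2.)

H_1 ≅ 0.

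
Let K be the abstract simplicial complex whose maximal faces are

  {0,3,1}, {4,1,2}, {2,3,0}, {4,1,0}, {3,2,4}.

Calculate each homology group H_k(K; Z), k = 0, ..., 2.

H_0 ≅ Z,  H_1 ≅ Z,  H_2 = 0.

We work with the vertex ordering 0 < 1 < 2 < 3 < 4. The simplices of K, each written with vertices in increasing order, are:

  0-simplices (5): [0], [1], [2], [3], [4]
  1-simplices (10): [0,1], [0,2], [0,3], [0,4], [1,2], [1,3], [1,4], [2,3], [2,4], [3,4]
  2-simplices (5): [0,1,3], [0,1,4], [0,2,3], [1,2,4], [2,3,4]

giving chain groups C_0 ≅ Z^5, C_1 ≅ Z^10, C_2 ≅ Z^5.

The boundary map ∂_1: C_1 → C_0 maps an edge to its endpoints' difference, ∂[p,q] = q − p.
This gives a 5×10 integer matrix of rank 4; reducing to Smith normal form yields diagonal entries (1,1,1,1).

Boundary ∂_2: C_2 → C_1 sends each 2-simplex [p,q,r] to [q,r] − [p,r] + [p,q]. For instance
  ∂[2,3,4] = [3,4] − [2,4] + [2,3],
  ∂[0,1,4] = [1,4] − [0,4] + [0,1].
As a 10×5 matrix over Z this has rank 5, with invariant factors (1,1,1,1,1).

From H_k ≅ ker(∂_k) / im(∂_{k+1}) we obtain:

  H_0: rank C_0 − rank ∂_1 = 5 − 4 = 1, and the invariant factors of ∂_1 are all 1, so H_0 ≅ Z.
  H_1: rank ker ∂_1 − rank ∂_2 = (10 − 4) − 5 = 1, and the invariant factors of ∂_2 are all 1, so H_1 ≅ Z.
  H_2: rank ker ∂_2 − rank ∂_3 = (5 − 5) − 0 = 0, and there is no ∂_3, so H_2 ≅ 0.

As a check, the Euler characteristic is 5 − 10 + 5 = 0, which agrees with 1 − 1 + 0 = 0.
(K is a triangulation of the Möbius band.)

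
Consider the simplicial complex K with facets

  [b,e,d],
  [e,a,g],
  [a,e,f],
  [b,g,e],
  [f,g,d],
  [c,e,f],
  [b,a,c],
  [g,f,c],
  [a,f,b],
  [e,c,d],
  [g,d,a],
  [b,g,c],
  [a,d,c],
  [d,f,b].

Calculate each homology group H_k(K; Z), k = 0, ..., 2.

H_0 = Z,  H_1 = Z^2,  H_2 = Z.

Order the vertices as a < b < c < d < e < f < g. Listing each simplex with vertices in this order, K has dimension 2 with simplices:

  0-simplices (7): a, b, c, d, e, f, g
  1-simplices (21): ab, ac, ad, ae, af, ag, bc, bd, be, bf, bg, cd, ce, cf, cg, de, df, dg, ef, eg, fg
  2-simplices (14): abc, abf, acd, adg, aef, aeg, bcg, bde, bdf, beg, cde, cef, cfg, dfg

giving chain groups C_0 ≅ Z^7, C_1 ≅ Z^21, C_2 ≅ Z^14.

∂_1: C_1 → C_0 is given by ∂[p,q] = [q] − [p]. For instance
  ∂eg = g − e.
This gives a 7×21 integer matrix of rank 6; reducing to Smith normal form yields diagonal entries (1,1,1,1,1,1).

Boundary ∂_2: C_2 → C_1 maps a triangle to the signed sum of its edges. For instance
  ∂bdf = df − bf + bd,
  ∂cde = de − ce + cd.
The 21×14 boundary matrix has rank 13 and Smith normal form diag(1,1,1,1,1,1,1,1,1,1,1,1,1).

Now H_k = ker ∂_k / im ∂_{k+1}, so:

  H_0: rank C_0 − rank ∂_1 = 7 − 6 = 1, and the invariant factors of ∂_1 are all 1, so H_0 = Z.
  H_1: rank ker ∂_1 − rank ∂_2 = (21 − 6) − 13 = 2, and the invariant factors of ∂_2 are all 1, so H_1 = Z^2.
  H_2: rank ker ∂_2 − rank ∂_3 = (14 − 13) − 0 = 1, and there is no ∂_3, so H_2 = Z.

As a check, the Euler characteristic is 7 − 21 + 14 = 0, which agrees with 1 − 2 + 1 = 0.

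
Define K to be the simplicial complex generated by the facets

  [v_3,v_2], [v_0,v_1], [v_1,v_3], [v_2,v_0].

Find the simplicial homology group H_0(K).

H_0 = Z.

Fix the vertex order v_0 < v_1 < v_2 < v_3 and write every simplex with vertices in increasing order. Then dim K = 1 and the simplices of K are:

  0-simplices (4): [v_0], [v_1], [v_2], [v_3]
  1-simplices (4): [v_0,v_1], [v_0,v_2], [v_1,v_3], [v_2,v_3]

giving chain groups C_0 ≅ Z^4, C_1 ≅ Z^4.

∂_1: C_1 → C_0 sends each edge [p,q] (with p < q) to q − p. For instance
  ∂[v_0,v_2] = [v_2] − [v_0].
The resulting 4×4 matrix has rank 3, and its Smith normal form has invariant factors (1,1,1).

Reading off H_k = ker ∂_k / im ∂_{k+1}:

  H_0: rank C_0 − rank ∂_1 = 4 − 3 = 1, and the invariant factors of ∂_1 are all 1, so H_0 ≅ Z.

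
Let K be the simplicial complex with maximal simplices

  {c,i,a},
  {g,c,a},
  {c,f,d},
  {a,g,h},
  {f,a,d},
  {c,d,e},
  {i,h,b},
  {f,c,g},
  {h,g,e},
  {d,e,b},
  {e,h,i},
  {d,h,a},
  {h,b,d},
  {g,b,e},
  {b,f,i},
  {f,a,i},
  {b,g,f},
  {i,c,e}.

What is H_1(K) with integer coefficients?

Order the vertices as a < b < c < d < e < f < g < h < i. Listing each simplex with vertices in this order, K has dimension 2 with simplices:

  0-simplices (9): a, b, c, d, e, f, g, h, i
  1-simplices (27): ac, ad, af, ag, ah, ai, bd, be, bf, bg, bh, bi, cd, ce, cf, cg, ci, de, df, dh, eg, eh, ei, fg, fi, gh, hi
  2-simplices (18): acg, aci, adf, adh, afi, agh, bde, bdh, beg, bfg, bfi, bhi, cde, cdf, cei, cfg, egh, ehi

Hence C_0 ≅ Z^9, C_1 ≅ Z^27, C_2 ≅ Z^18.

The boundary map ∂_1: C_1 → C_0 is given by ∂[p,q] = [q] − [p].
This gives a 9×27 integer matrix of rank 8; reducing to Smith normal form yields diagonal entries (1,1,1,1,1,1,1,1).

∂_2: C_2 → C_1 acts by ∂[p,q,r] = [q,r] − [p,r] + [p,q]. For instance
  ∂afi = fi − ai + af,
  ∂bhi = hi − bi + bh.
This gives a 27×18 integer matrix of rank 18; reducing to Smith normal form yields diagonal entries (1,1,1,1,1,1,1,1,1,1,1,1,1,1,1,1,1,2).

Reading off H_k = ker ∂_k / im ∂_{k+1}:

  H_1: rank ker ∂_1 − rank ∂_2 = (27 − 8) − 18 = 1, and ∂_2 has invariant factor 2 > 1, so H_1 ≅ Z ⊕ Z/2Z.

(K is a triangulation of the Klein bottle.)

H_1 ≅ Z ⊕ Z/2Z.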